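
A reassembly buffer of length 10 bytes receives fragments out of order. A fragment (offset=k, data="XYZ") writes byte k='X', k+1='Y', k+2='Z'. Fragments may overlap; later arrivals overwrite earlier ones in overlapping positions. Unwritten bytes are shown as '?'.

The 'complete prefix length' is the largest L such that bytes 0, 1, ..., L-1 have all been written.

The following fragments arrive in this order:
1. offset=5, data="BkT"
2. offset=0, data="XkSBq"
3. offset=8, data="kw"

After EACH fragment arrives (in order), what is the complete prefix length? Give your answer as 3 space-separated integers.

Answer: 0 8 10

Derivation:
Fragment 1: offset=5 data="BkT" -> buffer=?????BkT?? -> prefix_len=0
Fragment 2: offset=0 data="XkSBq" -> buffer=XkSBqBkT?? -> prefix_len=8
Fragment 3: offset=8 data="kw" -> buffer=XkSBqBkTkw -> prefix_len=10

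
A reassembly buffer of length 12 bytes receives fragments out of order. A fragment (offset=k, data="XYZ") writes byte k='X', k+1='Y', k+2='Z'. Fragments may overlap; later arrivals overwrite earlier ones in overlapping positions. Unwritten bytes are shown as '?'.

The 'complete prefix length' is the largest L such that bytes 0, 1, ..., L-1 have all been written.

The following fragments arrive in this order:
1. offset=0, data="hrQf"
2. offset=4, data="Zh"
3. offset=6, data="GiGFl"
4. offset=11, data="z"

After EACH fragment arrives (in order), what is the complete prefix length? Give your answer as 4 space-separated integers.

Answer: 4 6 11 12

Derivation:
Fragment 1: offset=0 data="hrQf" -> buffer=hrQf???????? -> prefix_len=4
Fragment 2: offset=4 data="Zh" -> buffer=hrQfZh?????? -> prefix_len=6
Fragment 3: offset=6 data="GiGFl" -> buffer=hrQfZhGiGFl? -> prefix_len=11
Fragment 4: offset=11 data="z" -> buffer=hrQfZhGiGFlz -> prefix_len=12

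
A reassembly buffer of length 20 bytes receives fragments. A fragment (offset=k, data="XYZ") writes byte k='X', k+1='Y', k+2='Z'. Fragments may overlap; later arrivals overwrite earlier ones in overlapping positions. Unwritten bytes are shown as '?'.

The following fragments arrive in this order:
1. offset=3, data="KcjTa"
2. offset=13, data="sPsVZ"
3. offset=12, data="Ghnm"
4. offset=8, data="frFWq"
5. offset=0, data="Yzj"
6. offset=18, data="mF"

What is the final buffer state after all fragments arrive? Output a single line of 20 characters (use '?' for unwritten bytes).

Answer: YzjKcjTafrFWqhnmVZmF

Derivation:
Fragment 1: offset=3 data="KcjTa" -> buffer=???KcjTa????????????
Fragment 2: offset=13 data="sPsVZ" -> buffer=???KcjTa?????sPsVZ??
Fragment 3: offset=12 data="Ghnm" -> buffer=???KcjTa????GhnmVZ??
Fragment 4: offset=8 data="frFWq" -> buffer=???KcjTafrFWqhnmVZ??
Fragment 5: offset=0 data="Yzj" -> buffer=YzjKcjTafrFWqhnmVZ??
Fragment 6: offset=18 data="mF" -> buffer=YzjKcjTafrFWqhnmVZmF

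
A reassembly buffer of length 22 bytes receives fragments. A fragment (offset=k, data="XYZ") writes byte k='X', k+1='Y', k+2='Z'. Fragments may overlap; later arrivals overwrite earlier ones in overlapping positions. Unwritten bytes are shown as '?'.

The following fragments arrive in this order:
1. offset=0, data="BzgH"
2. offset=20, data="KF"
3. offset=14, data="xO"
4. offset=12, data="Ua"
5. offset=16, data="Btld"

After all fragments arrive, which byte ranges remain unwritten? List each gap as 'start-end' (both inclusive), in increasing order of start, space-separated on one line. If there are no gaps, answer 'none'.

Fragment 1: offset=0 len=4
Fragment 2: offset=20 len=2
Fragment 3: offset=14 len=2
Fragment 4: offset=12 len=2
Fragment 5: offset=16 len=4
Gaps: 4-11

Answer: 4-11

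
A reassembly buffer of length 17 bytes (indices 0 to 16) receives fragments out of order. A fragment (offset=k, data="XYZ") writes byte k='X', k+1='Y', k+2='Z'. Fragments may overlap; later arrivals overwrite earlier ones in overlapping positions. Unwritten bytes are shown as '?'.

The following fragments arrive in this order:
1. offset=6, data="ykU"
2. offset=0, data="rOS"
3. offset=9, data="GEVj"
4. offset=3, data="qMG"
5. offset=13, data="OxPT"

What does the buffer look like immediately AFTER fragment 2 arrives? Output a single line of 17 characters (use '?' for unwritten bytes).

Answer: rOS???ykU????????

Derivation:
Fragment 1: offset=6 data="ykU" -> buffer=??????ykU????????
Fragment 2: offset=0 data="rOS" -> buffer=rOS???ykU????????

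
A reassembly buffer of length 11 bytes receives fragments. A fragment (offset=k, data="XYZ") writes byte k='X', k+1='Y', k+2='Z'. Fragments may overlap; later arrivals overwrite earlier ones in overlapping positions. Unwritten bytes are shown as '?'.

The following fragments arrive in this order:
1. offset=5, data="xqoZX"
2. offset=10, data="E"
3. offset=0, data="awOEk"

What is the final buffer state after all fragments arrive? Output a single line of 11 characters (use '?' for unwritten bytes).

Answer: awOEkxqoZXE

Derivation:
Fragment 1: offset=5 data="xqoZX" -> buffer=?????xqoZX?
Fragment 2: offset=10 data="E" -> buffer=?????xqoZXE
Fragment 3: offset=0 data="awOEk" -> buffer=awOEkxqoZXE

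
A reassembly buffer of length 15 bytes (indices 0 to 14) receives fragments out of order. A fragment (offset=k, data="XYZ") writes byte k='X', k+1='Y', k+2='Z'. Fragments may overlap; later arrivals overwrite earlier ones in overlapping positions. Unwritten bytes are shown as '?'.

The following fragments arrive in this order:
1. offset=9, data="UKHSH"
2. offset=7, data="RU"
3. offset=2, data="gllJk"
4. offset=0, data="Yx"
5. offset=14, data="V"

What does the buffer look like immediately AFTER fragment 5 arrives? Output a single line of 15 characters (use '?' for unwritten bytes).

Fragment 1: offset=9 data="UKHSH" -> buffer=?????????UKHSH?
Fragment 2: offset=7 data="RU" -> buffer=???????RUUKHSH?
Fragment 3: offset=2 data="gllJk" -> buffer=??gllJkRUUKHSH?
Fragment 4: offset=0 data="Yx" -> buffer=YxgllJkRUUKHSH?
Fragment 5: offset=14 data="V" -> buffer=YxgllJkRUUKHSHV

Answer: YxgllJkRUUKHSHV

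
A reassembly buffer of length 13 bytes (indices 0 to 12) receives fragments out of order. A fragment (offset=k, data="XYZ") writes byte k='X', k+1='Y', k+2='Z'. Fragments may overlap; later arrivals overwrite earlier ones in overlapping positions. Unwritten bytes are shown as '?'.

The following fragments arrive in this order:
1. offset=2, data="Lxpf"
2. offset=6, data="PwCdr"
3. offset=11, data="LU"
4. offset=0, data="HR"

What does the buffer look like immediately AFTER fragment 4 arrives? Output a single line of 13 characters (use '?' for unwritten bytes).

Answer: HRLxpfPwCdrLU

Derivation:
Fragment 1: offset=2 data="Lxpf" -> buffer=??Lxpf???????
Fragment 2: offset=6 data="PwCdr" -> buffer=??LxpfPwCdr??
Fragment 3: offset=11 data="LU" -> buffer=??LxpfPwCdrLU
Fragment 4: offset=0 data="HR" -> buffer=HRLxpfPwCdrLU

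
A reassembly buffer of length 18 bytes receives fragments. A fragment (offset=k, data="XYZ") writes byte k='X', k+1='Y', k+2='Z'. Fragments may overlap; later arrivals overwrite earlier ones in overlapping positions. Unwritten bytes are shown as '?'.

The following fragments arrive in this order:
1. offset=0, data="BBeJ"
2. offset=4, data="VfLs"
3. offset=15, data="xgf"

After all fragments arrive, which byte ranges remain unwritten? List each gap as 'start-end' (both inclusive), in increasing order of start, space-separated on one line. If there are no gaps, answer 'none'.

Fragment 1: offset=0 len=4
Fragment 2: offset=4 len=4
Fragment 3: offset=15 len=3
Gaps: 8-14

Answer: 8-14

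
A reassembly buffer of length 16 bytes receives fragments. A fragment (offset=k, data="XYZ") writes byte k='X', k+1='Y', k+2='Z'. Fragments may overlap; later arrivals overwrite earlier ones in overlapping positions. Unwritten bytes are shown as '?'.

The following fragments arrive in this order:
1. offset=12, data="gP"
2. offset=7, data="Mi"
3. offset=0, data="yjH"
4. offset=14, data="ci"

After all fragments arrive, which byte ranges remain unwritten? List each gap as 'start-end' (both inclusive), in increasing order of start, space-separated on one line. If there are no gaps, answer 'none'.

Answer: 3-6 9-11

Derivation:
Fragment 1: offset=12 len=2
Fragment 2: offset=7 len=2
Fragment 3: offset=0 len=3
Fragment 4: offset=14 len=2
Gaps: 3-6 9-11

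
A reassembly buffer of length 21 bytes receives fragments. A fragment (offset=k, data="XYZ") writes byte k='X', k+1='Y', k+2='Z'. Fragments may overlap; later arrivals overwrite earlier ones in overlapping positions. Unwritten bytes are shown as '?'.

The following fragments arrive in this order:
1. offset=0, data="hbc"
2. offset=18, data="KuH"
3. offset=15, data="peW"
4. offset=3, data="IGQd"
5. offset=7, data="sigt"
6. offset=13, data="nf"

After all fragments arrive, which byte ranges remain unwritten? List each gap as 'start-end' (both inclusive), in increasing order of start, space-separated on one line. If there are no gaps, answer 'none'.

Answer: 11-12

Derivation:
Fragment 1: offset=0 len=3
Fragment 2: offset=18 len=3
Fragment 3: offset=15 len=3
Fragment 4: offset=3 len=4
Fragment 5: offset=7 len=4
Fragment 6: offset=13 len=2
Gaps: 11-12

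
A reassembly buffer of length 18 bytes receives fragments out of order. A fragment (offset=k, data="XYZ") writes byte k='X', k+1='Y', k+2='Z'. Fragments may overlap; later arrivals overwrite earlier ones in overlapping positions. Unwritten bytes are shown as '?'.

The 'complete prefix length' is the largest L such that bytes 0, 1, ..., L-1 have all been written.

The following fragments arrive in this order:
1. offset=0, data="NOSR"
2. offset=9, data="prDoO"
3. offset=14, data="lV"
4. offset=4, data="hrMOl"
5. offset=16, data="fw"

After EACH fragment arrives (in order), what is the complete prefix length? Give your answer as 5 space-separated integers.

Fragment 1: offset=0 data="NOSR" -> buffer=NOSR?????????????? -> prefix_len=4
Fragment 2: offset=9 data="prDoO" -> buffer=NOSR?????prDoO???? -> prefix_len=4
Fragment 3: offset=14 data="lV" -> buffer=NOSR?????prDoOlV?? -> prefix_len=4
Fragment 4: offset=4 data="hrMOl" -> buffer=NOSRhrMOlprDoOlV?? -> prefix_len=16
Fragment 5: offset=16 data="fw" -> buffer=NOSRhrMOlprDoOlVfw -> prefix_len=18

Answer: 4 4 4 16 18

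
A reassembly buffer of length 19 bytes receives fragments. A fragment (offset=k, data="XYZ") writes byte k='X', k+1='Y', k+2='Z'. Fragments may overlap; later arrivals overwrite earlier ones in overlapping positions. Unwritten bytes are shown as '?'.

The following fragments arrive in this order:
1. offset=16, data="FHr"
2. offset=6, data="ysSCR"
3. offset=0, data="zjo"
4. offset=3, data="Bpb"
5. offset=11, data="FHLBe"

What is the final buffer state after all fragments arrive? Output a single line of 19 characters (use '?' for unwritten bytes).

Fragment 1: offset=16 data="FHr" -> buffer=????????????????FHr
Fragment 2: offset=6 data="ysSCR" -> buffer=??????ysSCR?????FHr
Fragment 3: offset=0 data="zjo" -> buffer=zjo???ysSCR?????FHr
Fragment 4: offset=3 data="Bpb" -> buffer=zjoBpbysSCR?????FHr
Fragment 5: offset=11 data="FHLBe" -> buffer=zjoBpbysSCRFHLBeFHr

Answer: zjoBpbysSCRFHLBeFHr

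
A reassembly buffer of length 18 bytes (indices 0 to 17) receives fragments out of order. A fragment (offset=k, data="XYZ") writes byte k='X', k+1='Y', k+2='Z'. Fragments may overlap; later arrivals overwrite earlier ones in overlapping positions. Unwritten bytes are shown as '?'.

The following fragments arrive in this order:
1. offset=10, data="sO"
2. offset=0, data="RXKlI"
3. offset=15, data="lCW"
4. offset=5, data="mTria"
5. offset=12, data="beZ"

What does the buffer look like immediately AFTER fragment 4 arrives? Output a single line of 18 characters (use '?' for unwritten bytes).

Answer: RXKlImTriasO???lCW

Derivation:
Fragment 1: offset=10 data="sO" -> buffer=??????????sO??????
Fragment 2: offset=0 data="RXKlI" -> buffer=RXKlI?????sO??????
Fragment 3: offset=15 data="lCW" -> buffer=RXKlI?????sO???lCW
Fragment 4: offset=5 data="mTria" -> buffer=RXKlImTriasO???lCW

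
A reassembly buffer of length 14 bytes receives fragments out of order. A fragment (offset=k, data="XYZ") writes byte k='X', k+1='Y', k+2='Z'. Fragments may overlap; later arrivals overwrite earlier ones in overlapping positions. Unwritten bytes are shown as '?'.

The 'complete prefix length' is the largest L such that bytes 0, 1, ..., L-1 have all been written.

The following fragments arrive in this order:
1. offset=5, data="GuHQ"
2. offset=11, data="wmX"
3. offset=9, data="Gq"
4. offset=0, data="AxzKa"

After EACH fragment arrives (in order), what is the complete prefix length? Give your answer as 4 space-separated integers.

Answer: 0 0 0 14

Derivation:
Fragment 1: offset=5 data="GuHQ" -> buffer=?????GuHQ????? -> prefix_len=0
Fragment 2: offset=11 data="wmX" -> buffer=?????GuHQ??wmX -> prefix_len=0
Fragment 3: offset=9 data="Gq" -> buffer=?????GuHQGqwmX -> prefix_len=0
Fragment 4: offset=0 data="AxzKa" -> buffer=AxzKaGuHQGqwmX -> prefix_len=14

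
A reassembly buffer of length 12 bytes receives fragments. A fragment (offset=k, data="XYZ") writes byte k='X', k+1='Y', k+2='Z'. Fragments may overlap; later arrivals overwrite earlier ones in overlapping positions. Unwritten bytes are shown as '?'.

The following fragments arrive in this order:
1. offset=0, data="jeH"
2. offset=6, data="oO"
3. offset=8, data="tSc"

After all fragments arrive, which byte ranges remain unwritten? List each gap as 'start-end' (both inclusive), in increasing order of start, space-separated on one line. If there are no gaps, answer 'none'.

Answer: 3-5 11-11

Derivation:
Fragment 1: offset=0 len=3
Fragment 2: offset=6 len=2
Fragment 3: offset=8 len=3
Gaps: 3-5 11-11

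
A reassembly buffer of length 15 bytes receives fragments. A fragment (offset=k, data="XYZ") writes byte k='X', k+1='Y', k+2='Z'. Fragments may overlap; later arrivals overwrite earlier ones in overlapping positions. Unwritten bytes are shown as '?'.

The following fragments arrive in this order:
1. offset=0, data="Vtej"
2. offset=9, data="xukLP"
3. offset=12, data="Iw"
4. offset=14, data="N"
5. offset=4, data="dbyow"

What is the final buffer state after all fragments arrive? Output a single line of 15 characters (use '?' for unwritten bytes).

Fragment 1: offset=0 data="Vtej" -> buffer=Vtej???????????
Fragment 2: offset=9 data="xukLP" -> buffer=Vtej?????xukLP?
Fragment 3: offset=12 data="Iw" -> buffer=Vtej?????xukIw?
Fragment 4: offset=14 data="N" -> buffer=Vtej?????xukIwN
Fragment 5: offset=4 data="dbyow" -> buffer=VtejdbyowxukIwN

Answer: VtejdbyowxukIwN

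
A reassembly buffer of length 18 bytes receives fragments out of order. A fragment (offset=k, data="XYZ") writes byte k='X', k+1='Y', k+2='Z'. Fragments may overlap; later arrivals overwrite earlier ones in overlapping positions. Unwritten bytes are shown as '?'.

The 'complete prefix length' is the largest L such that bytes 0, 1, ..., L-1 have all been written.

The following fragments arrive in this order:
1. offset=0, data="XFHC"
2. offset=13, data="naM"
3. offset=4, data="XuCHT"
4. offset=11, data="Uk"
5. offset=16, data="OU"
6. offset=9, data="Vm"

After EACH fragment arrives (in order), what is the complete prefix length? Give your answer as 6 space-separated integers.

Fragment 1: offset=0 data="XFHC" -> buffer=XFHC?????????????? -> prefix_len=4
Fragment 2: offset=13 data="naM" -> buffer=XFHC?????????naM?? -> prefix_len=4
Fragment 3: offset=4 data="XuCHT" -> buffer=XFHCXuCHT????naM?? -> prefix_len=9
Fragment 4: offset=11 data="Uk" -> buffer=XFHCXuCHT??UknaM?? -> prefix_len=9
Fragment 5: offset=16 data="OU" -> buffer=XFHCXuCHT??UknaMOU -> prefix_len=9
Fragment 6: offset=9 data="Vm" -> buffer=XFHCXuCHTVmUknaMOU -> prefix_len=18

Answer: 4 4 9 9 9 18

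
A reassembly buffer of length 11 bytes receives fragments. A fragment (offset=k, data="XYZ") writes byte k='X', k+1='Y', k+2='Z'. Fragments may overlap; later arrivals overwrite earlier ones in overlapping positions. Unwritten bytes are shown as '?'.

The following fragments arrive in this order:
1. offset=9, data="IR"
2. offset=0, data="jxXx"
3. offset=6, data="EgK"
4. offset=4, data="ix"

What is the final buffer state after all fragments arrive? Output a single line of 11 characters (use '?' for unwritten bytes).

Fragment 1: offset=9 data="IR" -> buffer=?????????IR
Fragment 2: offset=0 data="jxXx" -> buffer=jxXx?????IR
Fragment 3: offset=6 data="EgK" -> buffer=jxXx??EgKIR
Fragment 4: offset=4 data="ix" -> buffer=jxXxixEgKIR

Answer: jxXxixEgKIR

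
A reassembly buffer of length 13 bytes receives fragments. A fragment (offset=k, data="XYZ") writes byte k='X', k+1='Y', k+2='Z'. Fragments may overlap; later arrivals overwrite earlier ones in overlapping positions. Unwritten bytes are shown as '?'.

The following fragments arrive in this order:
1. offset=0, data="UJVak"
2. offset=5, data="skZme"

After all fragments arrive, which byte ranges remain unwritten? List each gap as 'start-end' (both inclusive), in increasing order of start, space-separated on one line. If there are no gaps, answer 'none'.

Fragment 1: offset=0 len=5
Fragment 2: offset=5 len=5
Gaps: 10-12

Answer: 10-12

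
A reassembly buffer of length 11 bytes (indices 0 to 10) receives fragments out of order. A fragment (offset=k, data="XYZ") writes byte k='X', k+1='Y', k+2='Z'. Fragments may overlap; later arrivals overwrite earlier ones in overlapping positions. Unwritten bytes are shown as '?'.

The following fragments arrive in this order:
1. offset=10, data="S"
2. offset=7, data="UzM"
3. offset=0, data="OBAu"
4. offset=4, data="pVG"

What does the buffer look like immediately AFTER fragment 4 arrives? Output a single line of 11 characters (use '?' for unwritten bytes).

Answer: OBAupVGUzMS

Derivation:
Fragment 1: offset=10 data="S" -> buffer=??????????S
Fragment 2: offset=7 data="UzM" -> buffer=???????UzMS
Fragment 3: offset=0 data="OBAu" -> buffer=OBAu???UzMS
Fragment 4: offset=4 data="pVG" -> buffer=OBAupVGUzMS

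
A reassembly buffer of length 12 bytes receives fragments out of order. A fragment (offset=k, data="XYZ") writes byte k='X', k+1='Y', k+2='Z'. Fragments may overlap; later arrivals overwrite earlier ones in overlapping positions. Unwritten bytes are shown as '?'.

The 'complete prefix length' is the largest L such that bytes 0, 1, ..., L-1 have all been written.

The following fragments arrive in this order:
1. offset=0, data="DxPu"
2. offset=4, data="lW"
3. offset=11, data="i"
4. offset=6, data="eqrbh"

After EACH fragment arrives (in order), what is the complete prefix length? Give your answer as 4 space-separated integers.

Fragment 1: offset=0 data="DxPu" -> buffer=DxPu???????? -> prefix_len=4
Fragment 2: offset=4 data="lW" -> buffer=DxPulW?????? -> prefix_len=6
Fragment 3: offset=11 data="i" -> buffer=DxPulW?????i -> prefix_len=6
Fragment 4: offset=6 data="eqrbh" -> buffer=DxPulWeqrbhi -> prefix_len=12

Answer: 4 6 6 12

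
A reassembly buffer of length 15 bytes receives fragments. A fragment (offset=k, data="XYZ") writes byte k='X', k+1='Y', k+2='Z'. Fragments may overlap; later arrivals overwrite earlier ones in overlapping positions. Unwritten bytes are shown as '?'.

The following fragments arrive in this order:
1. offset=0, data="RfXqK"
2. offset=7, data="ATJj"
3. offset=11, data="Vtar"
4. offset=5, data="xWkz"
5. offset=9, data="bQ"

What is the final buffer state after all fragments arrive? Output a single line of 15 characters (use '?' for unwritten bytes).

Fragment 1: offset=0 data="RfXqK" -> buffer=RfXqK??????????
Fragment 2: offset=7 data="ATJj" -> buffer=RfXqK??ATJj????
Fragment 3: offset=11 data="Vtar" -> buffer=RfXqK??ATJjVtar
Fragment 4: offset=5 data="xWkz" -> buffer=RfXqKxWkzJjVtar
Fragment 5: offset=9 data="bQ" -> buffer=RfXqKxWkzbQVtar

Answer: RfXqKxWkzbQVtar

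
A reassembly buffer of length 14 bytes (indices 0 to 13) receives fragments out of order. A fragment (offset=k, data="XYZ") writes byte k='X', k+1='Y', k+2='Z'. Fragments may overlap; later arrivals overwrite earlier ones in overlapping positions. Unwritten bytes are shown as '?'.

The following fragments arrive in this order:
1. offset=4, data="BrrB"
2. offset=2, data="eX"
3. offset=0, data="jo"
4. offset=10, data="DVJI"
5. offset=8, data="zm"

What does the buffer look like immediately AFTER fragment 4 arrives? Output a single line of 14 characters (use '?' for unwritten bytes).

Answer: joeXBrrB??DVJI

Derivation:
Fragment 1: offset=4 data="BrrB" -> buffer=????BrrB??????
Fragment 2: offset=2 data="eX" -> buffer=??eXBrrB??????
Fragment 3: offset=0 data="jo" -> buffer=joeXBrrB??????
Fragment 4: offset=10 data="DVJI" -> buffer=joeXBrrB??DVJI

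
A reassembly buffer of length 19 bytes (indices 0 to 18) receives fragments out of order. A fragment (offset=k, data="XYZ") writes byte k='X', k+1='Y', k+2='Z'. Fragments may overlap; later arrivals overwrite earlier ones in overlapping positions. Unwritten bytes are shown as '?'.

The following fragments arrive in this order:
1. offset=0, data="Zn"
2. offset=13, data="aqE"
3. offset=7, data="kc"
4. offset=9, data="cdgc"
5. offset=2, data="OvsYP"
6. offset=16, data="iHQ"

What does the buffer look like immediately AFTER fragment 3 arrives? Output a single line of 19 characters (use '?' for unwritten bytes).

Fragment 1: offset=0 data="Zn" -> buffer=Zn?????????????????
Fragment 2: offset=13 data="aqE" -> buffer=Zn???????????aqE???
Fragment 3: offset=7 data="kc" -> buffer=Zn?????kc????aqE???

Answer: Zn?????kc????aqE???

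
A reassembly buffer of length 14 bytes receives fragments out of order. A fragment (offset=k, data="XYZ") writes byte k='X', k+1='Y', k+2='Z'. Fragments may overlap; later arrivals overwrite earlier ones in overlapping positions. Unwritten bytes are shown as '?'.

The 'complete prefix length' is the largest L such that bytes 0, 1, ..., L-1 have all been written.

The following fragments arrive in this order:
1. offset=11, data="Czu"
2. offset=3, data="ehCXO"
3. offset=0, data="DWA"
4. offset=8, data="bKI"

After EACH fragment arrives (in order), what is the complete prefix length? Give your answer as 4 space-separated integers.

Answer: 0 0 8 14

Derivation:
Fragment 1: offset=11 data="Czu" -> buffer=???????????Czu -> prefix_len=0
Fragment 2: offset=3 data="ehCXO" -> buffer=???ehCXO???Czu -> prefix_len=0
Fragment 3: offset=0 data="DWA" -> buffer=DWAehCXO???Czu -> prefix_len=8
Fragment 4: offset=8 data="bKI" -> buffer=DWAehCXObKICzu -> prefix_len=14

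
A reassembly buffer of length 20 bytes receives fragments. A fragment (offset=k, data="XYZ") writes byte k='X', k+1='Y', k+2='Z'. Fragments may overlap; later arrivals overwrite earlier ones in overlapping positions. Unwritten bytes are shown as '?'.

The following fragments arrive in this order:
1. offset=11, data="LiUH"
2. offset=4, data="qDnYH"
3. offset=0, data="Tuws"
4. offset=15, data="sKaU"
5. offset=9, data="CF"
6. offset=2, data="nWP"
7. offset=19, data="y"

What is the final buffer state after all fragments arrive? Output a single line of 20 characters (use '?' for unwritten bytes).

Fragment 1: offset=11 data="LiUH" -> buffer=???????????LiUH?????
Fragment 2: offset=4 data="qDnYH" -> buffer=????qDnYH??LiUH?????
Fragment 3: offset=0 data="Tuws" -> buffer=TuwsqDnYH??LiUH?????
Fragment 4: offset=15 data="sKaU" -> buffer=TuwsqDnYH??LiUHsKaU?
Fragment 5: offset=9 data="CF" -> buffer=TuwsqDnYHCFLiUHsKaU?
Fragment 6: offset=2 data="nWP" -> buffer=TunWPDnYHCFLiUHsKaU?
Fragment 7: offset=19 data="y" -> buffer=TunWPDnYHCFLiUHsKaUy

Answer: TunWPDnYHCFLiUHsKaUy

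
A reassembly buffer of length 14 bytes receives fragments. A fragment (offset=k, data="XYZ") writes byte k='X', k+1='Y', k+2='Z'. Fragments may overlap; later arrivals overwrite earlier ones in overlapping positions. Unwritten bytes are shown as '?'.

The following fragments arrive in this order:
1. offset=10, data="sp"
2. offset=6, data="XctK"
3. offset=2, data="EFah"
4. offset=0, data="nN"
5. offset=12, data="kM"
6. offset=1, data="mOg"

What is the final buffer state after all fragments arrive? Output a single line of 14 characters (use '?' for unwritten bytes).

Answer: nmOgahXctKspkM

Derivation:
Fragment 1: offset=10 data="sp" -> buffer=??????????sp??
Fragment 2: offset=6 data="XctK" -> buffer=??????XctKsp??
Fragment 3: offset=2 data="EFah" -> buffer=??EFahXctKsp??
Fragment 4: offset=0 data="nN" -> buffer=nNEFahXctKsp??
Fragment 5: offset=12 data="kM" -> buffer=nNEFahXctKspkM
Fragment 6: offset=1 data="mOg" -> buffer=nmOgahXctKspkM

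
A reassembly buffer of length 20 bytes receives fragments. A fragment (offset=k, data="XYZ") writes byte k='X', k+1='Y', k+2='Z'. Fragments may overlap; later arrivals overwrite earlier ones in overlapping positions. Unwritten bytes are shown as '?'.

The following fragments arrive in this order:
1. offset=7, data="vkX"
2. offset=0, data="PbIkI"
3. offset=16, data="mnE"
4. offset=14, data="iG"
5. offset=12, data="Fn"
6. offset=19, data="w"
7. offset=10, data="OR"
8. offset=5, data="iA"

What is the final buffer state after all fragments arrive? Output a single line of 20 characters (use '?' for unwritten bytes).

Fragment 1: offset=7 data="vkX" -> buffer=???????vkX??????????
Fragment 2: offset=0 data="PbIkI" -> buffer=PbIkI??vkX??????????
Fragment 3: offset=16 data="mnE" -> buffer=PbIkI??vkX??????mnE?
Fragment 4: offset=14 data="iG" -> buffer=PbIkI??vkX????iGmnE?
Fragment 5: offset=12 data="Fn" -> buffer=PbIkI??vkX??FniGmnE?
Fragment 6: offset=19 data="w" -> buffer=PbIkI??vkX??FniGmnEw
Fragment 7: offset=10 data="OR" -> buffer=PbIkI??vkXORFniGmnEw
Fragment 8: offset=5 data="iA" -> buffer=PbIkIiAvkXORFniGmnEw

Answer: PbIkIiAvkXORFniGmnEw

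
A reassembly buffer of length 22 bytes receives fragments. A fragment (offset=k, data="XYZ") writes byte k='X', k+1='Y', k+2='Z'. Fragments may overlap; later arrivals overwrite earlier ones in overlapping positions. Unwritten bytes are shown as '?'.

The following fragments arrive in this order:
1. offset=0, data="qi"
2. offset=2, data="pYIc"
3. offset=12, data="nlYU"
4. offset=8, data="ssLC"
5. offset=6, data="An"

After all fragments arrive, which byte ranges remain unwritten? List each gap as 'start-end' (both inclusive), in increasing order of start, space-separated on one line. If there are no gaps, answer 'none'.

Fragment 1: offset=0 len=2
Fragment 2: offset=2 len=4
Fragment 3: offset=12 len=4
Fragment 4: offset=8 len=4
Fragment 5: offset=6 len=2
Gaps: 16-21

Answer: 16-21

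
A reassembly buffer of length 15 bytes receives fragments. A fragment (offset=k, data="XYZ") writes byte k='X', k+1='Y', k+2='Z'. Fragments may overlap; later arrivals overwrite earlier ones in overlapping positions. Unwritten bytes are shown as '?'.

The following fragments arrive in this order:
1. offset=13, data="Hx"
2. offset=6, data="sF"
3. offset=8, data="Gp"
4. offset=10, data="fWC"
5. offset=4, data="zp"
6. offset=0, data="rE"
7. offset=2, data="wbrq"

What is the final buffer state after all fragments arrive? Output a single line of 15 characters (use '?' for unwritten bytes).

Fragment 1: offset=13 data="Hx" -> buffer=?????????????Hx
Fragment 2: offset=6 data="sF" -> buffer=??????sF?????Hx
Fragment 3: offset=8 data="Gp" -> buffer=??????sFGp???Hx
Fragment 4: offset=10 data="fWC" -> buffer=??????sFGpfWCHx
Fragment 5: offset=4 data="zp" -> buffer=????zpsFGpfWCHx
Fragment 6: offset=0 data="rE" -> buffer=rE??zpsFGpfWCHx
Fragment 7: offset=2 data="wbrq" -> buffer=rEwbrqsFGpfWCHx

Answer: rEwbrqsFGpfWCHx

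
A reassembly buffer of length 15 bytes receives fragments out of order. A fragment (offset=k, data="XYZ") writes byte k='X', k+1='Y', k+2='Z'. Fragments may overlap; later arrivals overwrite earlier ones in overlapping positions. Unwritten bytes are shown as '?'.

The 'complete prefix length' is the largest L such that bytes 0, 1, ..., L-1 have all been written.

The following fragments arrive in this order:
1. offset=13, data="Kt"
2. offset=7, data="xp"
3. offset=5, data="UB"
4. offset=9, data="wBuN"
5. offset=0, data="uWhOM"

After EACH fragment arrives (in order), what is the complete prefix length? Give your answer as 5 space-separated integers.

Fragment 1: offset=13 data="Kt" -> buffer=?????????????Kt -> prefix_len=0
Fragment 2: offset=7 data="xp" -> buffer=???????xp????Kt -> prefix_len=0
Fragment 3: offset=5 data="UB" -> buffer=?????UBxp????Kt -> prefix_len=0
Fragment 4: offset=9 data="wBuN" -> buffer=?????UBxpwBuNKt -> prefix_len=0
Fragment 5: offset=0 data="uWhOM" -> buffer=uWhOMUBxpwBuNKt -> prefix_len=15

Answer: 0 0 0 0 15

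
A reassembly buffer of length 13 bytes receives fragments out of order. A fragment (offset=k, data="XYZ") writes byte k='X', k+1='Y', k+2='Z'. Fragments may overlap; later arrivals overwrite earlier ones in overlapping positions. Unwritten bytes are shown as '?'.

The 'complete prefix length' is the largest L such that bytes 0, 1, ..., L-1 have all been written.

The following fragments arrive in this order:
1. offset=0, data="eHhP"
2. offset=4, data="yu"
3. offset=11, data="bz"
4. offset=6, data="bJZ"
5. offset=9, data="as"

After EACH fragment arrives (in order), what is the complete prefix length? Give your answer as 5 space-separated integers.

Answer: 4 6 6 9 13

Derivation:
Fragment 1: offset=0 data="eHhP" -> buffer=eHhP????????? -> prefix_len=4
Fragment 2: offset=4 data="yu" -> buffer=eHhPyu??????? -> prefix_len=6
Fragment 3: offset=11 data="bz" -> buffer=eHhPyu?????bz -> prefix_len=6
Fragment 4: offset=6 data="bJZ" -> buffer=eHhPyubJZ??bz -> prefix_len=9
Fragment 5: offset=9 data="as" -> buffer=eHhPyubJZasbz -> prefix_len=13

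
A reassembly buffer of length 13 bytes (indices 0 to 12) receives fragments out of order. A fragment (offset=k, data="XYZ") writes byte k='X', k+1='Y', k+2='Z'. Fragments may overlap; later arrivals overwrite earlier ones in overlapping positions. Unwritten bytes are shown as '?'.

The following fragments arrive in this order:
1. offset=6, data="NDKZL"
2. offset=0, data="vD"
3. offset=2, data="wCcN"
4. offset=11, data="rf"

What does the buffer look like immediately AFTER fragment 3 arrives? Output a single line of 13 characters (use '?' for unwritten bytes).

Answer: vDwCcNNDKZL??

Derivation:
Fragment 1: offset=6 data="NDKZL" -> buffer=??????NDKZL??
Fragment 2: offset=0 data="vD" -> buffer=vD????NDKZL??
Fragment 3: offset=2 data="wCcN" -> buffer=vDwCcNNDKZL??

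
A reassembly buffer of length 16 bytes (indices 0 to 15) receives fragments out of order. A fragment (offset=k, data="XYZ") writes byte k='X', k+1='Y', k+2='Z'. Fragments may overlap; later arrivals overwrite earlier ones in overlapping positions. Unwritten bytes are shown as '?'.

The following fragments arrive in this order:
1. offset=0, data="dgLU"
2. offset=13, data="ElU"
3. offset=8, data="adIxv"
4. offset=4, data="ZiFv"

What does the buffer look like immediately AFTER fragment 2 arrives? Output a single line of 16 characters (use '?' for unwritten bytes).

Answer: dgLU?????????ElU

Derivation:
Fragment 1: offset=0 data="dgLU" -> buffer=dgLU????????????
Fragment 2: offset=13 data="ElU" -> buffer=dgLU?????????ElU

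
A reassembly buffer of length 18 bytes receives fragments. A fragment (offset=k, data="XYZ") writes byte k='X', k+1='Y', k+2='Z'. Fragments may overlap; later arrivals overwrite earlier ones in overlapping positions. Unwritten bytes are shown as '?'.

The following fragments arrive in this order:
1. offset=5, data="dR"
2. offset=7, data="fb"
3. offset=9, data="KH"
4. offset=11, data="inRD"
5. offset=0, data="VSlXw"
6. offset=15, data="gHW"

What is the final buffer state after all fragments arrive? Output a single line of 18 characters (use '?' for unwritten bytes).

Answer: VSlXwdRfbKHinRDgHW

Derivation:
Fragment 1: offset=5 data="dR" -> buffer=?????dR???????????
Fragment 2: offset=7 data="fb" -> buffer=?????dRfb?????????
Fragment 3: offset=9 data="KH" -> buffer=?????dRfbKH???????
Fragment 4: offset=11 data="inRD" -> buffer=?????dRfbKHinRD???
Fragment 5: offset=0 data="VSlXw" -> buffer=VSlXwdRfbKHinRD???
Fragment 6: offset=15 data="gHW" -> buffer=VSlXwdRfbKHinRDgHW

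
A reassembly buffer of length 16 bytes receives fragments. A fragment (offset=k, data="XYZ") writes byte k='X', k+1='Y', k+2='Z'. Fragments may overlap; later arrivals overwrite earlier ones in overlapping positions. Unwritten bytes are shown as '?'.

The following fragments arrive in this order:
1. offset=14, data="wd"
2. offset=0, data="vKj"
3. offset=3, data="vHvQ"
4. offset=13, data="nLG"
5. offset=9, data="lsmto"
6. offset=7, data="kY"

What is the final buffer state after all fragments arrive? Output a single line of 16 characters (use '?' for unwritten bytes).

Answer: vKjvHvQkYlsmtoLG

Derivation:
Fragment 1: offset=14 data="wd" -> buffer=??????????????wd
Fragment 2: offset=0 data="vKj" -> buffer=vKj???????????wd
Fragment 3: offset=3 data="vHvQ" -> buffer=vKjvHvQ???????wd
Fragment 4: offset=13 data="nLG" -> buffer=vKjvHvQ??????nLG
Fragment 5: offset=9 data="lsmto" -> buffer=vKjvHvQ??lsmtoLG
Fragment 6: offset=7 data="kY" -> buffer=vKjvHvQkYlsmtoLG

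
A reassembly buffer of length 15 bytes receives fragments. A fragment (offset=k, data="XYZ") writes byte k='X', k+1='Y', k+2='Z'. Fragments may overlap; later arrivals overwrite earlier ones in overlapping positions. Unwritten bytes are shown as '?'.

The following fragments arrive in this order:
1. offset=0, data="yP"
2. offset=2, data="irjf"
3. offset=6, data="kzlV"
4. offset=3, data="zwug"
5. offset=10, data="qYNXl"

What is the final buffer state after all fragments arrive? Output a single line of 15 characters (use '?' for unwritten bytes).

Answer: yPizwugzlVqYNXl

Derivation:
Fragment 1: offset=0 data="yP" -> buffer=yP?????????????
Fragment 2: offset=2 data="irjf" -> buffer=yPirjf?????????
Fragment 3: offset=6 data="kzlV" -> buffer=yPirjfkzlV?????
Fragment 4: offset=3 data="zwug" -> buffer=yPizwugzlV?????
Fragment 5: offset=10 data="qYNXl" -> buffer=yPizwugzlVqYNXl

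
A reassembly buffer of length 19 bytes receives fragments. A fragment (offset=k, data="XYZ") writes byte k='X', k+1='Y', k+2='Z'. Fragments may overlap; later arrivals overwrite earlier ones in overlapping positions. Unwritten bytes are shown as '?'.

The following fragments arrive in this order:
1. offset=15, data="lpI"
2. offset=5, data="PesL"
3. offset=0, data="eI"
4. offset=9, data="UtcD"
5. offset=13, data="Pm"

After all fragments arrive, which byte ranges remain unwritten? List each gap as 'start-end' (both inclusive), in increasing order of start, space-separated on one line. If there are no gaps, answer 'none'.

Answer: 2-4 18-18

Derivation:
Fragment 1: offset=15 len=3
Fragment 2: offset=5 len=4
Fragment 3: offset=0 len=2
Fragment 4: offset=9 len=4
Fragment 5: offset=13 len=2
Gaps: 2-4 18-18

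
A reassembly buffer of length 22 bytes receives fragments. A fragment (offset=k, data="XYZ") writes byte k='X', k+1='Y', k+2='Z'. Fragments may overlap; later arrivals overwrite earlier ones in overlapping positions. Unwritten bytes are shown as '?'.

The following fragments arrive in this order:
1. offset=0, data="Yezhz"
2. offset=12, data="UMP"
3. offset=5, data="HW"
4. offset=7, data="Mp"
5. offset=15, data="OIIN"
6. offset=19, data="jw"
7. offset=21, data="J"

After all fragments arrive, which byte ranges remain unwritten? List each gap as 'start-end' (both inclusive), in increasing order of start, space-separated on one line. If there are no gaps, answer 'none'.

Answer: 9-11

Derivation:
Fragment 1: offset=0 len=5
Fragment 2: offset=12 len=3
Fragment 3: offset=5 len=2
Fragment 4: offset=7 len=2
Fragment 5: offset=15 len=4
Fragment 6: offset=19 len=2
Fragment 7: offset=21 len=1
Gaps: 9-11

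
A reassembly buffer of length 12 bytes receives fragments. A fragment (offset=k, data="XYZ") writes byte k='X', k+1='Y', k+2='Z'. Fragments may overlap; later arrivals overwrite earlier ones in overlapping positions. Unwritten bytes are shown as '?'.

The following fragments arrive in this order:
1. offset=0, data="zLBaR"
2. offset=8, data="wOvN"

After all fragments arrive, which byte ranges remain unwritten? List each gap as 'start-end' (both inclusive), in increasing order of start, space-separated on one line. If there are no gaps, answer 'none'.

Fragment 1: offset=0 len=5
Fragment 2: offset=8 len=4
Gaps: 5-7

Answer: 5-7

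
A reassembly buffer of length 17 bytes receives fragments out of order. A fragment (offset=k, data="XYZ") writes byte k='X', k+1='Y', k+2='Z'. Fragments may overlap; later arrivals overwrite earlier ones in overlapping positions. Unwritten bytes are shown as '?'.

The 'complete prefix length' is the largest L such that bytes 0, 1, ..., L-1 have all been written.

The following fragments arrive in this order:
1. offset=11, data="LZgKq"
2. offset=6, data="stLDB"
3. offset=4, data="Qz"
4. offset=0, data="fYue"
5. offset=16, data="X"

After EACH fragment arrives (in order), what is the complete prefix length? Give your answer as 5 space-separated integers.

Answer: 0 0 0 16 17

Derivation:
Fragment 1: offset=11 data="LZgKq" -> buffer=???????????LZgKq? -> prefix_len=0
Fragment 2: offset=6 data="stLDB" -> buffer=??????stLDBLZgKq? -> prefix_len=0
Fragment 3: offset=4 data="Qz" -> buffer=????QzstLDBLZgKq? -> prefix_len=0
Fragment 4: offset=0 data="fYue" -> buffer=fYueQzstLDBLZgKq? -> prefix_len=16
Fragment 5: offset=16 data="X" -> buffer=fYueQzstLDBLZgKqX -> prefix_len=17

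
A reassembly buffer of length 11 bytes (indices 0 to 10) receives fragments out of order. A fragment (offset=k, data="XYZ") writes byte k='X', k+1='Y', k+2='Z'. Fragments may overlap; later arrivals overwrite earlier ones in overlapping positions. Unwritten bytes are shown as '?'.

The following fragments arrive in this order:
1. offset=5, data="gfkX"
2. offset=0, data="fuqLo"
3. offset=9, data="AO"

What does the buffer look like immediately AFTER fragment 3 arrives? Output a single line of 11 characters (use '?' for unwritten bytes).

Answer: fuqLogfkXAO

Derivation:
Fragment 1: offset=5 data="gfkX" -> buffer=?????gfkX??
Fragment 2: offset=0 data="fuqLo" -> buffer=fuqLogfkX??
Fragment 3: offset=9 data="AO" -> buffer=fuqLogfkXAO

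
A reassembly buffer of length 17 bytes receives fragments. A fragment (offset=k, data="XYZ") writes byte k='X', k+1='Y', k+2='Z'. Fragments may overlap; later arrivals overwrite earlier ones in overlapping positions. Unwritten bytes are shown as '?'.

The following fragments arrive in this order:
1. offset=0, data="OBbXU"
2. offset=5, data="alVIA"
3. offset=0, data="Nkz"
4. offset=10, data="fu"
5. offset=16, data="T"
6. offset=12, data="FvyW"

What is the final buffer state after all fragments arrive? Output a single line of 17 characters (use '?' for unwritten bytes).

Fragment 1: offset=0 data="OBbXU" -> buffer=OBbXU????????????
Fragment 2: offset=5 data="alVIA" -> buffer=OBbXUalVIA???????
Fragment 3: offset=0 data="Nkz" -> buffer=NkzXUalVIA???????
Fragment 4: offset=10 data="fu" -> buffer=NkzXUalVIAfu?????
Fragment 5: offset=16 data="T" -> buffer=NkzXUalVIAfu????T
Fragment 6: offset=12 data="FvyW" -> buffer=NkzXUalVIAfuFvyWT

Answer: NkzXUalVIAfuFvyWT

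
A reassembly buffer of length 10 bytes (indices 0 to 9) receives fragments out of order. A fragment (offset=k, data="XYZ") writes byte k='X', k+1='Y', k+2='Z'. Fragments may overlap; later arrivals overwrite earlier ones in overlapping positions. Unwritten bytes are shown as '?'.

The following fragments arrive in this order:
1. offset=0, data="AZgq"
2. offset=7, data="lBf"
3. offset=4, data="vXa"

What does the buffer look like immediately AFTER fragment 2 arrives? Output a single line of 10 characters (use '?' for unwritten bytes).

Answer: AZgq???lBf

Derivation:
Fragment 1: offset=0 data="AZgq" -> buffer=AZgq??????
Fragment 2: offset=7 data="lBf" -> buffer=AZgq???lBf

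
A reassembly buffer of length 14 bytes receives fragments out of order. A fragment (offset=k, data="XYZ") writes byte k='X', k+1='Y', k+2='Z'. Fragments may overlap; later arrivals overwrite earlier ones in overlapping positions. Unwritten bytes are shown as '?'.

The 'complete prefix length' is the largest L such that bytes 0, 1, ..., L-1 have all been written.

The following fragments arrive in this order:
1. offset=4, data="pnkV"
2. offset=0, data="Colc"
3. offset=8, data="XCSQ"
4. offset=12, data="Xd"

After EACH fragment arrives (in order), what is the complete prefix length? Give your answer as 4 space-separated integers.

Fragment 1: offset=4 data="pnkV" -> buffer=????pnkV?????? -> prefix_len=0
Fragment 2: offset=0 data="Colc" -> buffer=ColcpnkV?????? -> prefix_len=8
Fragment 3: offset=8 data="XCSQ" -> buffer=ColcpnkVXCSQ?? -> prefix_len=12
Fragment 4: offset=12 data="Xd" -> buffer=ColcpnkVXCSQXd -> prefix_len=14

Answer: 0 8 12 14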